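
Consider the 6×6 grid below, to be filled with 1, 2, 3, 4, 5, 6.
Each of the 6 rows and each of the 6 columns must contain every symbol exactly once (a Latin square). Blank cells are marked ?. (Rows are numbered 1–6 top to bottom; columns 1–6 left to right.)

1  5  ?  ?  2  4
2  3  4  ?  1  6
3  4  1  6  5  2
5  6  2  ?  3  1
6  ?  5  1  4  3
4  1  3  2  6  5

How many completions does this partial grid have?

Row 1, column 3: eliminating its row and column leaves {6}.
Row 1, column 4: eliminating its row and column leaves {3}.
Row 2, column 4: eliminating its row and column leaves {5}.
Row 4, column 4: eliminating its row and column leaves {4}.
Row 5, column 2: eliminating its row and column leaves {2}.
Only one assignment across all blanks avoids any row or column repeat, giving 1 completion.

1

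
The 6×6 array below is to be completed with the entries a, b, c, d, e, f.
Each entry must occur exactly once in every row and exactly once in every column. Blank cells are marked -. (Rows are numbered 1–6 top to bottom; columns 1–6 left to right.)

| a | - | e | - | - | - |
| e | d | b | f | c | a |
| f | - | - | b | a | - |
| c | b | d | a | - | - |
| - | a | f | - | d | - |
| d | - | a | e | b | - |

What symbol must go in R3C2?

e

Row 1, column 5: row 1 has {a, e} and column 5 has {a, b, c, d}, leaving only f.
Row 1, column 2: row 1 has {a, e, f} and column 2 has {a, b, d}, leaving only c.
Row 3 already has {a, b, f} and column 2 already has {a, b, c, d}, so row 3, column 2 must be e.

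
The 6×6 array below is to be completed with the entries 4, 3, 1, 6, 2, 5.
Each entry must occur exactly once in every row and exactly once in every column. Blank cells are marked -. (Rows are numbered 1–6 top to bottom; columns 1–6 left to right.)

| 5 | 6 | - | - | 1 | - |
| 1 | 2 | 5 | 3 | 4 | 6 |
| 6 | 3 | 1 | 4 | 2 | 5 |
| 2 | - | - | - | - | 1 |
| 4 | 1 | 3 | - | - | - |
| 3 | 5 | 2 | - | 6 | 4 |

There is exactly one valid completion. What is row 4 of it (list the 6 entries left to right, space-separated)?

2 4 6 5 3 1

Row 4, column 2: row 4 has {1, 2} and column 2 has {3, 1, 6, 2, 5}, leaving only 4.
Row 4, column 3: row 4 has {4, 1, 2} and column 3 has {3, 1, 2, 5}, leaving only 6.
Row 4, column 4: row 4 has {4, 1, 6, 2} and column 4 has {4, 3}, leaving only 5.
Row 4, column 5: row 4 has {4, 1, 6, 2, 5} and column 5 has {4, 1, 6, 2}, leaving only 3.
So row 4 reads: 2 4 6 5 3 1.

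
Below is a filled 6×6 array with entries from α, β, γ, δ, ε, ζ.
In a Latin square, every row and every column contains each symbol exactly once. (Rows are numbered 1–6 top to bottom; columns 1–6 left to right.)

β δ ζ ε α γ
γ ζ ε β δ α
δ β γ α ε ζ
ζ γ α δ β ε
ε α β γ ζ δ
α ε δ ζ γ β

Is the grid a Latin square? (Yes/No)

Yes

Each row is a permutation of the 6 symbols, and so is each column.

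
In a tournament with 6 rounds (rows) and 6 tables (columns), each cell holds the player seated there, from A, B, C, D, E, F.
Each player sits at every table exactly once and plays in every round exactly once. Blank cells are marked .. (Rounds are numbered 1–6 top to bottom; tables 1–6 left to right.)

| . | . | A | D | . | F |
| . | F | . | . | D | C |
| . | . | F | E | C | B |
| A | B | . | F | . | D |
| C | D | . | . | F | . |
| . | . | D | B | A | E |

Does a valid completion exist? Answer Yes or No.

No

Round 2, table 4: round 2 has {C, D, F} and table 4 has {B, D, E, F}, so it must be A.
Now round 5, table 4: round 5 together with table 4 already contain {A, B, C, D, E, F} — every symbol — so nothing can go there. The grid has no valid completion.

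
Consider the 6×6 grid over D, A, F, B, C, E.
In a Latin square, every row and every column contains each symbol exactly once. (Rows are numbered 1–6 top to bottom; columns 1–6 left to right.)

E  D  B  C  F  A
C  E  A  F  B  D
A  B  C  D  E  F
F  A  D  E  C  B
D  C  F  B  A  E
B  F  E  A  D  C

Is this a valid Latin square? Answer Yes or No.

Yes

Each row is a permutation of the 6 symbols, and so is each column.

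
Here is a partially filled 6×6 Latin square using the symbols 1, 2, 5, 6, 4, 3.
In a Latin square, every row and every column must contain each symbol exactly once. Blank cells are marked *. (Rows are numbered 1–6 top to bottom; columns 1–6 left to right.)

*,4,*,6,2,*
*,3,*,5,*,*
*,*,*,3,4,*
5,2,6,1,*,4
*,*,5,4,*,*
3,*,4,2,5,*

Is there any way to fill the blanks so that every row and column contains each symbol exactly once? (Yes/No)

Yes

No row or column among the givens repeats a symbol, and propagating forced cells runs into no contradiction.
One valid completion exists (for instance, 1 4 3 6 2 5 / 4 3 1 5 6 2 / 6 5 2 3 4 1 / 5 2 6 1 3 4 / 2 6 5 4 1 3 / 3 1 4 2 5 6).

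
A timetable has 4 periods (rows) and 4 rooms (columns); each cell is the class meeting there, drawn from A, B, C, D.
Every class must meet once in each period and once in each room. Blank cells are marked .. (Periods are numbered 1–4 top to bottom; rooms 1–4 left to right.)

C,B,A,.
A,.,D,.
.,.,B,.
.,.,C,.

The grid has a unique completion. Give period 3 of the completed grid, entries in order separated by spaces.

D A B C

Period 3, room 1: period 3 has {B} and room 1 has {A, C}, leaving only D.
Period 1, room 4: period 1 has {A, B, C} and room 4 has {}, leaving only D.
Period 2, room 2: period 2 has {A, D} and room 2 has {B}, leaving only C.
Period 3, room 2: period 3 has {B, D} and room 2 has {B, C}, leaving only A.
Period 3, room 4: period 3 has {A, B, D} and room 4 has {D}, leaving only C.
So period 3 reads: D A B C.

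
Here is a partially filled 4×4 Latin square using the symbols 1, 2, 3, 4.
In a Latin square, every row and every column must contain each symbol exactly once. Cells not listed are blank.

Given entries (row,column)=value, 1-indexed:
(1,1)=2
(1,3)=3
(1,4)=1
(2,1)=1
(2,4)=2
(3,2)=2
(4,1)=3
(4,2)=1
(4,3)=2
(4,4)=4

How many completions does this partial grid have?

Row 1, column 2: eliminating its row and column leaves {4}.
Row 2, column 2: eliminating its row and column leaves {3, 4}.
Row 2, column 3: eliminating its row and column leaves {4}.
Row 3, column 1: eliminating its row and column leaves {4}.
Row 3, column 3: eliminating its row and column leaves {1, 4}.
Row 3, column 4: eliminating its row and column leaves {3}.
Only one assignment across all blanks avoids any row or column repeat, giving 1 completion.

1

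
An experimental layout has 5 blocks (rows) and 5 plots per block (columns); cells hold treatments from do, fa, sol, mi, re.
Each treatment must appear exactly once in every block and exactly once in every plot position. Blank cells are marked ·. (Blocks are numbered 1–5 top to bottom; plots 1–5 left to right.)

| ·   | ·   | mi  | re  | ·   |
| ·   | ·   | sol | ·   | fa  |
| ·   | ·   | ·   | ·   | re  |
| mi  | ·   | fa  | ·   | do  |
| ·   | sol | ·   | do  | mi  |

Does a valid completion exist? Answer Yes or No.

Yes

No block or plot among the givens repeats a symbol, and propagating forced cells runs into no contradiction.
One valid completion exists (for instance, do fa mi re sol / re do sol mi fa / sol mi do fa re / mi re fa sol do / fa sol re do mi).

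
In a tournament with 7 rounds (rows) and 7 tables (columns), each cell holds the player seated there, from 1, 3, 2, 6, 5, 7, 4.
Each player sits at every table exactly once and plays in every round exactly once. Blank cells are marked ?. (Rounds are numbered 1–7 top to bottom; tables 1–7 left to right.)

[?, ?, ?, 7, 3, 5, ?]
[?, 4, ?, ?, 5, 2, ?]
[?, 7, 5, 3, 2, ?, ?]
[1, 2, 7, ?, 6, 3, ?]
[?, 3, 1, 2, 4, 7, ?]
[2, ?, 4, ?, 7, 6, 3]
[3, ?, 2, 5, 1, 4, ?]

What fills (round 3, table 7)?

Round 1, table 3: round 1 has {3, 5, 7} and table 3 has {1, 2, 5, 7, 4}, leaving only 6.
Round 1, table 1: round 1 has {3, 6, 5, 7} and table 1 has {1, 3, 2}, leaving only 4.
Round 1, table 2: round 1 has {3, 6, 5, 7, 4} and table 2 has {3, 2, 7, 4}, leaving only 1.
Round 1, table 7: round 1 has {1, 3, 6, 5, 7, 4} and table 7 has {3}, leaving only 2.
Round 2, table 3: round 2 has {2, 5, 4} and table 3 has {1, 2, 6, 5, 7, 4}, leaving only 3.
Round 3, table 1: round 3 has {3, 2, 5, 7} and table 1 has {1, 3, 2, 4}, leaving only 6.
Round 2, table 1: round 2 has {3, 2, 5, 4} and table 1 has {1, 3, 2, 6, 4}, leaving only 7.
Round 3, table 6: round 3 has {3, 2, 6, 5, 7} and table 6 has {3, 2, 6, 5, 7, 4}, leaving only 1.
Round 3 already has {1, 3, 2, 6, 5, 7} and table 7 already has {3, 2}, so round 3, table 7 must be 4.

4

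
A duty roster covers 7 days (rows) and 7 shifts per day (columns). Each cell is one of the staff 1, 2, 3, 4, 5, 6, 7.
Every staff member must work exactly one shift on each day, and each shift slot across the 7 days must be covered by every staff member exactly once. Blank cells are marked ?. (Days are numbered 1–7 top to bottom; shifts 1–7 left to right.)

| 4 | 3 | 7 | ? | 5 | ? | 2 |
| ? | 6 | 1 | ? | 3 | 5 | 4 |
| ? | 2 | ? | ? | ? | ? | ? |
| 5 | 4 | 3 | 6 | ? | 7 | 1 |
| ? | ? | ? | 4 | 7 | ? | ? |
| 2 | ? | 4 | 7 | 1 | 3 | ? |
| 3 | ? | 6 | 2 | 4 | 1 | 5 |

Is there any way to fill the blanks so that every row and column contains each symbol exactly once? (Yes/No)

Day 2, shift 4: day 2 together with shift 4 already contain {1, 2, 3, 4, 5, 6, 7} — every symbol — so nothing can go there. The grid has no valid completion.

No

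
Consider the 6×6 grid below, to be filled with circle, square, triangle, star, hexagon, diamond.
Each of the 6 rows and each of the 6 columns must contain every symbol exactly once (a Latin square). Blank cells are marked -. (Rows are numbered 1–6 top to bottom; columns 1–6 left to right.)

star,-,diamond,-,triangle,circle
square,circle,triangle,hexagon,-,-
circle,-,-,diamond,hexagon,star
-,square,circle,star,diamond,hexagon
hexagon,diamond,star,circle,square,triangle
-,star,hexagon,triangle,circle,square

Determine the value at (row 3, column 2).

triangle

Row 3 already has {circle, star, hexagon, diamond} and column 2 already has {circle, square, star, diamond}, so row 3, column 2 must be triangle.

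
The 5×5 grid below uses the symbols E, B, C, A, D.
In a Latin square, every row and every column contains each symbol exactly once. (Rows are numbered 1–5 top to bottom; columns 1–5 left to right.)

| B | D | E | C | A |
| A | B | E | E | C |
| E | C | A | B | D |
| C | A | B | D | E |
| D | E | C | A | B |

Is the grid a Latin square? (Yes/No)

Column 3 contains E twice (at rows 1 and 2), so it is not a permutation.

No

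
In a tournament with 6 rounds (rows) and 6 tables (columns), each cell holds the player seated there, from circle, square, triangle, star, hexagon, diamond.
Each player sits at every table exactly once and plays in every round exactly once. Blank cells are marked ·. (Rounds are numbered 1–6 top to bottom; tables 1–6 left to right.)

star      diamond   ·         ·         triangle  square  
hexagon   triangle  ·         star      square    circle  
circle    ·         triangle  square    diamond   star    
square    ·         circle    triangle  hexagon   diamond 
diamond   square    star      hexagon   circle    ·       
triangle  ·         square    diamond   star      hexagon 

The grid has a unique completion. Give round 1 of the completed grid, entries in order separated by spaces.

Round 1, table 3: round 1 has {square, triangle, star, diamond} and table 3 has {circle, square, triangle, star}, leaving only hexagon.
Round 1, table 4: round 1 has {square, triangle, star, hexagon, diamond} and table 4 has {square, triangle, star, hexagon, diamond}, leaving only circle.
So round 1 reads: star diamond hexagon circle triangle square.

star diamond hexagon circle triangle square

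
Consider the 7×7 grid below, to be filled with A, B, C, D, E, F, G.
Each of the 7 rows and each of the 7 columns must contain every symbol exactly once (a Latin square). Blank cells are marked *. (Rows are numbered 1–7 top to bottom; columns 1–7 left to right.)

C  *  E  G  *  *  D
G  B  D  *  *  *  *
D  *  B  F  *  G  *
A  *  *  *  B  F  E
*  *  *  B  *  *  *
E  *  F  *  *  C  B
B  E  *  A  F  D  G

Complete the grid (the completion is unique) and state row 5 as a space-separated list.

Row 5, column 1: row 5 has {B} and column 1 has {A, B, C, D, E, G}, leaving only F.
Row 1, column 5: row 1 has {C, D, E, G} and column 5 has {B, F}, leaving only A.
Row 1, column 2: row 1 has {A, C, D, E, G} and column 2 has {B, E}, leaving only F.
Row 1, column 6: row 1 has {A, C, D, E, F, G} and column 6 has {C, D, F, G}, leaving only B.
Row 6, column 4: row 6 has {B, C, E, F} and column 4 has {A, B, F, G}, leaving only D.
Row 4, column 4: row 4 has {A, B, E, F} and column 4 has {A, B, D, F, G}, leaving only C.
Row 2, column 4: row 2 has {B, D, G} and column 4 has {A, B, C, D, F, G}, leaving only E.
Row 2, column 5: row 2 has {B, D, E, G} and column 5 has {A, B, F}, leaving only C.
Row 2, column 6: row 2 has {B, C, D, E, G} and column 6 has {B, C, D, F, G}, leaving only A.
Row 5, column 6: row 5 has {B, F} and column 6 has {A, B, C, D, F, G}, leaving only E.
Row 2, column 7: row 2 has {A, B, C, D, E, G} and column 7 has {B, D, E, G}, leaving only F.
Row 3, column 5: row 3 has {B, D, F, G} and column 5 has {A, B, C, F}, leaving only E.
Row 4, column 3: row 4 has {A, B, C, E, F} and column 3 has {B, D, E, F}, leaving only G.
Row 4, column 2: row 4 has {A, B, C, E, F, G} and column 2 has {B, E, F}, leaving only D.
Row 6, column 5: row 6 has {B, C, D, E, F} and column 5 has {A, B, C, E, F}, leaving only G.
Row 5, column 5: row 5 has {B, E, F} and column 5 has {A, B, C, E, F, G}, leaving only D.
Row 6, column 2: row 6 has {B, C, D, E, F, G} and column 2 has {B, D, E, F}, leaving only A.
Row 3, column 2: row 3 has {B, D, E, F, G} and column 2 has {A, B, D, E, F}, leaving only C.
Row 5, column 2: row 5 has {B, D, E, F} and column 2 has {A, B, C, D, E, F}, leaving only G.
Row 3, column 7: row 3 has {B, C, D, E, F, G} and column 7 has {B, D, E, F, G}, leaving only A.
Row 5, column 7: row 5 has {B, D, E, F, G} and column 7 has {A, B, D, E, F, G}, leaving only C.
Row 5, column 3: row 5 has {B, C, D, E, F, G} and column 3 has {B, D, E, F, G}, leaving only A.
So row 5 reads: F G A B D E C.

F G A B D E C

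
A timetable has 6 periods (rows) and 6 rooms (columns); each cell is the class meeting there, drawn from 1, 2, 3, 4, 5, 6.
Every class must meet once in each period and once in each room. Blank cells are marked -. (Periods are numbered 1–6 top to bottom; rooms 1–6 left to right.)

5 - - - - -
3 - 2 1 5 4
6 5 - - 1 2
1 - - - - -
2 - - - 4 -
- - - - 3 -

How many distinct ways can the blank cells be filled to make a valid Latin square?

42

Period 1, room 2: eliminating its period and room leaves {1, 2, 3, 4, 6}.
Period 1, room 3: eliminating its period and room leaves {1, 3, 4, 6}.
Period 1, room 4: eliminating its period and room leaves {2, 3, 4, 6}.
Period 1, room 5: eliminating its period and room leaves {2, 6}.
Period 1, room 6: eliminating its period and room leaves {1, 3, 6}.
Period 2, room 2: eliminating its period and room leaves {6}.
Period 3, room 3: eliminating its period and room leaves {3, 4}.
Period 3, room 4: eliminating its period and room leaves {3, 4}.
Period 4, room 2: eliminating its period and room leaves {2, 3, 4, 6}.
Period 4, room 3: eliminating its period and room leaves {3, 4, 5, 6}.
Period 4, room 4: eliminating its period and room leaves {2, 3, 4, 5, 6}.
Period 4, room 5: eliminating its period and room leaves {2, 6}.
Period 4, room 6: eliminating its period and room leaves {3, 5, 6}.
Period 5, room 2: eliminating its period and room leaves {1, 3, 6}.
Period 5, room 3: eliminating its period and room leaves {1, 3, 5, 6}.
Period 5, room 4: eliminating its period and room leaves {3, 5, 6}.
Period 5, room 6: eliminating its period and room leaves {1, 3, 5, 6}.
Period 6, room 1: eliminating its period and room leaves {4}.
Period 6, room 2: eliminating its period and room leaves {1, 2, 4, 6}.
Period 6, room 3: eliminating its period and room leaves {1, 4, 5, 6}.
Period 6, room 4: eliminating its period and room leaves {2, 4, 5, 6}.
Period 6, room 6: eliminating its period and room leaves {1, 5, 6}.
Enumerating the assignments across these blanks that avoid any period or room repeat gives 42 completions.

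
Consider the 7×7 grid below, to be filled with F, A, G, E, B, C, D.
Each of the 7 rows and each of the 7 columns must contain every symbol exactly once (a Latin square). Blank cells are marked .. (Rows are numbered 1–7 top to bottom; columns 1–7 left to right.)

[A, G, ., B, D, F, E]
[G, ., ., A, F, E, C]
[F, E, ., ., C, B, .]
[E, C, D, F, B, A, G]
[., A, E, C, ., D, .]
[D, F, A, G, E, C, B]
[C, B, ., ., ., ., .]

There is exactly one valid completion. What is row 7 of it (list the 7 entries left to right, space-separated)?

Row 7, column 6: row 7 has {B, C} and column 6 has {F, A, E, B, C, D}, leaving only G.
Row 7, column 3: row 7 has {G, B, C} and column 3 has {A, E, D}, leaving only F.
Row 7, column 5: row 7 has {F, G, B, C} and column 5 has {F, E, B, C, D}, leaving only A.
Row 7, column 7: row 7 has {F, A, G, B, C} and column 7 has {G, E, B, C}, leaving only D.
Row 7, column 4: row 7 has {F, A, G, B, C, D} and column 4 has {F, A, G, B, C}, leaving only E.
So row 7 reads: C B F E A G D.

C B F E A G D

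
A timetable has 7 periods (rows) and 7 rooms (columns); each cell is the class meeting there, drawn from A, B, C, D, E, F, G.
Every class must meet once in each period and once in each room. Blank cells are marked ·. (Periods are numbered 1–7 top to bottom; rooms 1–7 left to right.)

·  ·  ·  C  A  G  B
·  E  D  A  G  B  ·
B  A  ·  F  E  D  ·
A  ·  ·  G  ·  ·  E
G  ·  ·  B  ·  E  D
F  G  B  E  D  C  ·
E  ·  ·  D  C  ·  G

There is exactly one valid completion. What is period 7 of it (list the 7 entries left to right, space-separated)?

E B F D C A G

Period 1, room 1: period 1 has {A, B, C, G} and room 1 has {A, B, E, F, G}, leaving only D.
Period 1, room 2: period 1 has {A, B, C, D, G} and room 2 has {A, E, G}, leaving only F.
Period 7, room 2: period 7 has {C, D, E, G} and room 2 has {A, E, F, G}, leaving only B.
Period 1, room 3: period 1 has {A, B, C, D, F, G} and room 3 has {B, D}, leaving only E.
Period 2, room 1: period 2 has {A, B, D, E, G} and room 1 has {A, B, D, E, F, G}, leaving only C.
Period 2, room 7: period 2 has {A, B, C, D, E, G} and room 7 has {B, D, E, G}, leaving only F.
Period 3, room 7: period 3 has {A, B, D, E, F} and room 7 has {B, D, E, F, G}, leaving only C.
Period 3, room 3: period 3 has {A, B, C, D, E, F} and room 3 has {B, D, E}, leaving only G.
Period 4, room 6: period 4 has {A, E, G} and room 6 has {B, C, D, E, G}, leaving only F.
Period 7, room 6: period 7 has {B, C, D, E, G} and room 6 has {B, C, D, E, F, G}, leaving only A.
Period 7, room 3: period 7 has {A, B, C, D, E, G} and room 3 has {B, D, E, G}, leaving only F.
So period 7 reads: E B F D C A G.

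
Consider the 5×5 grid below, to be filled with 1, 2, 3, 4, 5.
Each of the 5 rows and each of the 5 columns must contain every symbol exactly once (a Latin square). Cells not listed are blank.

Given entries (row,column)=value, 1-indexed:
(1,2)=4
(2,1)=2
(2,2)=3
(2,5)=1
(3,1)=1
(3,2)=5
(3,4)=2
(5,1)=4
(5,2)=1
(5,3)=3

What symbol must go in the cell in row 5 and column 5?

Row 3, column 3: row 3 has {1, 2, 5} and column 3 has {3}, leaving only 4.
Row 2, column 3: row 2 has {1, 2, 3} and column 3 has {3, 4}, leaving only 5.
Row 2, column 4: row 2 has {1, 2, 3, 5} and column 4 has {2}, leaving only 4.
Row 3, column 5: row 3 has {1, 2, 4, 5} and column 5 has {1}, leaving only 3.
Row 4, column 2: row 4 has {} and column 2 has {1, 3, 4, 5}, leaving only 2.
Row 4, column 3: row 4 has {2} and column 3 has {3, 4, 5}, leaving only 1.
Row 1, column 3: row 1 has {4} and column 3 has {1, 3, 4, 5}, leaving only 2.
Row 1, column 5: row 1 has {2, 4} and column 5 has {1, 3}, leaving only 5.
Row 5 already has {1, 3, 4} and column 5 already has {1, 3, 5}, so row 5, column 5 must be 2.

2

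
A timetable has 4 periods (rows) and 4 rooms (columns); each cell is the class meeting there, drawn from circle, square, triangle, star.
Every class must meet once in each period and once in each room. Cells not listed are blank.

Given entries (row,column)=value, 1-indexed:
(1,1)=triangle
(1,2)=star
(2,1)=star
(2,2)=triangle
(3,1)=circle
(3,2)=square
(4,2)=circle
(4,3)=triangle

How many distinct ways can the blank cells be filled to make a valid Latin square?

2

Period 1, room 3: eliminating its period and room leaves {circle, square}.
Period 1, room 4: eliminating its period and room leaves {circle, square}.
Period 2, room 3: eliminating its period and room leaves {circle, square}.
Period 2, room 4: eliminating its period and room leaves {circle, square}.
Period 3, room 3: eliminating its period and room leaves {star}.
Period 3, room 4: eliminating its period and room leaves {triangle, star}.
Period 4, room 1: eliminating its period and room leaves {square}.
Period 4, room 4: eliminating its period and room leaves {square, star}.
Enumerating the assignments across these blanks that avoid any period or room repeat gives 2 completions.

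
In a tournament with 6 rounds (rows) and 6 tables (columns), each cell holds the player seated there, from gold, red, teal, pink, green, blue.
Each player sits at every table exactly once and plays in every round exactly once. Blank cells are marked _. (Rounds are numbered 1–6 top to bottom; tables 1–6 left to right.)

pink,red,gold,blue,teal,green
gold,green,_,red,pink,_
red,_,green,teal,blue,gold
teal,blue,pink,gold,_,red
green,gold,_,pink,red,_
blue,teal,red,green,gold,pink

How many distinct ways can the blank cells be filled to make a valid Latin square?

2

Round 2, table 3: eliminating its round and table leaves {teal, blue}.
Round 2, table 6: eliminating its round and table leaves {teal, blue}.
Round 3, table 2: eliminating its round and table leaves {pink}.
Round 4, table 5: eliminating its round and table leaves {green}.
Round 5, table 3: eliminating its round and table leaves {teal, blue}.
Round 5, table 6: eliminating its round and table leaves {teal, blue}.
Enumerating the assignments across these blanks that avoid any round or table repeat gives 2 completions.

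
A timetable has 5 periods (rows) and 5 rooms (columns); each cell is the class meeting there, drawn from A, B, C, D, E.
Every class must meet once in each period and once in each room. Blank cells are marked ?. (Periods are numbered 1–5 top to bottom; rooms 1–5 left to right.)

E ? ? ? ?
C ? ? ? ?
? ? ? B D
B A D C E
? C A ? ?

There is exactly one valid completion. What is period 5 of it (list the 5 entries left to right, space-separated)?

Period 5, room 1: period 5 has {A, C} and room 1 has {B, C, E}, leaving only D.
Period 5, room 4: period 5 has {A, C, D} and room 4 has {B, C}, leaving only E.
Period 5, room 5: period 5 has {A, C, D, E} and room 5 has {D, E}, leaving only B.
So period 5 reads: D C A E B.

D C A E B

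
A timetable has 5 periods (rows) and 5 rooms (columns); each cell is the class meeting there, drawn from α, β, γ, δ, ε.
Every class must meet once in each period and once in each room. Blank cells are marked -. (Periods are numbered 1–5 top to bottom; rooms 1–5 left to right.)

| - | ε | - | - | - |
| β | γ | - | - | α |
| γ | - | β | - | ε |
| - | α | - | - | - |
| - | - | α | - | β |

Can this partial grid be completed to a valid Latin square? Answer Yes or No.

No

Period 3, room 2: period 3 has {β, γ, ε} and room 2 has {α, γ, ε}, so it must be δ.
Now period 5, room 2: period 5 together with room 2 already contain {α, β, γ, δ, ε} — every symbol — so nothing can go there. The grid has no valid completion.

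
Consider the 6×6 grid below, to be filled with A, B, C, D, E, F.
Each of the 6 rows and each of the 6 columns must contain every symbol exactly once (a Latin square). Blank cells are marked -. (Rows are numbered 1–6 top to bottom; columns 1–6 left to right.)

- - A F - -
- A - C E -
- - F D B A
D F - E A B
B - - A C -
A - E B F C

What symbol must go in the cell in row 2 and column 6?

D

Row 1, column 5: row 1 has {A, F} and column 5 has {A, B, C, E, F}, leaving only D.
Row 1, column 6: row 1 has {A, D, F} and column 6 has {A, B, C}, leaving only E.
Row 1, column 1: row 1 has {A, D, E, F} and column 1 has {A, B, D}, leaving only C.
Row 1, column 2: row 1 has {A, C, D, E, F} and column 2 has {A, F}, leaving only B.
Row 2, column 1: row 2 has {A, C, E} and column 1 has {A, B, C, D}, leaving only F.
Row 2 already has {A, C, E, F} and column 6 already has {A, B, C, E}, so row 2, column 6 must be D.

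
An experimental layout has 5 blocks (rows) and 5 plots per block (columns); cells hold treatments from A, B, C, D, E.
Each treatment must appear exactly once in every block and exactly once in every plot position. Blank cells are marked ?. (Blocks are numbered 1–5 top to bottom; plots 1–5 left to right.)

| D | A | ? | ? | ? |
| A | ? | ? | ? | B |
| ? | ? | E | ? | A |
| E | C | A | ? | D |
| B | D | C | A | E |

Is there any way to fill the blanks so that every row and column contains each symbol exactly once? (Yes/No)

Yes

No block or plot among the givens repeats a symbol, and propagating forced cells runs into no contradiction.
One valid completion exists (for instance, D A B E C / A E D C B / C B E D A / E C A B D / B D C A E).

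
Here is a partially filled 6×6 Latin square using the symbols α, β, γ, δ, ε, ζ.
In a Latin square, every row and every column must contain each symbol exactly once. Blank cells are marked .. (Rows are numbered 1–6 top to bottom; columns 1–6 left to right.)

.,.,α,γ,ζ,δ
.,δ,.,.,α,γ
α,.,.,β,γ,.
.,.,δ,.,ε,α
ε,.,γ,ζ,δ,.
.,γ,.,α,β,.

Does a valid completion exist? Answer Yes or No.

Row 4, column 4: row 4 together with column 4 already contain {α, β, γ, δ, ε, ζ} — every symbol — so nothing can go there. The grid has no valid completion.

No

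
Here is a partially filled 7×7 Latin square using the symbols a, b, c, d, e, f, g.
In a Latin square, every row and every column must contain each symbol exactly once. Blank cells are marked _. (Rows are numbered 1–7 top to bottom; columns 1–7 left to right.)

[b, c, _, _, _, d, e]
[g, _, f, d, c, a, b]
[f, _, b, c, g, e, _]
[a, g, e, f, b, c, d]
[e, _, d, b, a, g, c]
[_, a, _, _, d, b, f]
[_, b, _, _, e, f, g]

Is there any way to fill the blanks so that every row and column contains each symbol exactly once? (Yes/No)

Yes

No row or column among the givens repeats a symbol, and propagating forced cells runs into no contradiction.
One valid completion exists (for instance, b c a g f d e / g e f d c a b / f d b c g e a / a g e f b c d / e f d b a g c / c a g e d b f / d b c a e f g).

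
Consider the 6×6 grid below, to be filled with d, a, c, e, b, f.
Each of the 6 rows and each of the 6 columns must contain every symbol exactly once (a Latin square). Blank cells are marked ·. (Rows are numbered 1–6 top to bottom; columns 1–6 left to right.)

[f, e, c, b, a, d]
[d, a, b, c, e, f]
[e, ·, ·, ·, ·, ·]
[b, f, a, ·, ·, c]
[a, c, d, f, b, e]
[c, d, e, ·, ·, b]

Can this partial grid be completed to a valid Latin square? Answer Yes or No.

Yes

No row or column among the givens repeats a symbol, and propagating forced cells runs into no contradiction.
One valid completion exists (for instance, f e c b a d / d a b c e f / e b f d c a / b f a e d c / a c d f b e / c d e a f b).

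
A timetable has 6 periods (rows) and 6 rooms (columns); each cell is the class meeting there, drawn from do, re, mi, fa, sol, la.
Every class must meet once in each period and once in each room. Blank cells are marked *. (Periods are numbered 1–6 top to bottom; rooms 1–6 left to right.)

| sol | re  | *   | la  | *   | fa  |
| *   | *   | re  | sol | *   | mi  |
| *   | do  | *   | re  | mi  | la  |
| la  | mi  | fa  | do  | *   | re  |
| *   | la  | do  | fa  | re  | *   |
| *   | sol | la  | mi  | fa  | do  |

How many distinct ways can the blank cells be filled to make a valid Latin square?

Period 1, room 3: eliminating its period and room leaves {mi}.
Period 1, room 5: eliminating its period and room leaves {do}.
Period 2, room 1: eliminating its period and room leaves {do, fa}.
Period 2, room 2: eliminating its period and room leaves {fa}.
Period 2, room 5: eliminating its period and room leaves {do, la}.
Period 3, room 1: eliminating its period and room leaves {fa}.
Period 3, room 3: eliminating its period and room leaves {sol}.
Period 4, room 5: eliminating its period and room leaves {sol}.
Period 5, room 1: eliminating its period and room leaves {mi}.
Period 5, room 6: eliminating its period and room leaves {sol}.
Period 6, room 1: eliminating its period and room leaves {re}.
Only one assignment across all blanks avoids any period or room repeat, giving 1 completion.

1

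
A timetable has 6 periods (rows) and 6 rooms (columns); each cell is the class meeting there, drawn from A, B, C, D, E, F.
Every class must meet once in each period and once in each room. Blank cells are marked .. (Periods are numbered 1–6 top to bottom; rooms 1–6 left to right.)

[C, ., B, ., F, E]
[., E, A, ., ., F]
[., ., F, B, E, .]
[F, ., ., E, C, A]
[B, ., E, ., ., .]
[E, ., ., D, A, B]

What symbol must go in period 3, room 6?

D

Period 1, room 4: period 1 has {B, C, E, F} and room 4 has {B, D, E}, leaving only A.
Period 1, room 2: period 1 has {A, B, C, E, F} and room 2 has {E}, leaving only D.
Period 2, room 1: period 2 has {A, E, F} and room 1 has {B, C, E, F}, leaving only D.
Period 2, room 4: period 2 has {A, D, E, F} and room 4 has {A, B, D, E}, leaving only C.
Period 2, room 5: period 2 has {A, C, D, E, F} and room 5 has {A, C, E, F}, leaving only B.
Period 3, room 1: period 3 has {B, E, F} and room 1 has {B, C, D, E, F}, leaving only A.
Period 3, room 2: period 3 has {A, B, E, F} and room 2 has {D, E}, leaving only C.
Period 3 already has {A, B, C, E, F} and room 6 already has {A, B, E, F}, so period 3, room 6 must be D.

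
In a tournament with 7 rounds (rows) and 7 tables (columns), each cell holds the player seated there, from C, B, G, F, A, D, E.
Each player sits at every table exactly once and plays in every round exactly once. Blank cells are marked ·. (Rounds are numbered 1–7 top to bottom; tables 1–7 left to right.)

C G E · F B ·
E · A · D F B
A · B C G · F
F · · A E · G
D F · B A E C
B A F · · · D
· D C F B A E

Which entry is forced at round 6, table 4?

Round 1, table 4: round 1 has {C, B, G, F, E} and table 4 has {C, B, F, A}, leaving only D.
Round 1, table 7: round 1 has {C, B, G, F, D, E} and table 7 has {C, B, G, F, D, E}, leaving only A.
Round 2, table 2: round 2 has {B, F, A, D, E} and table 2 has {G, F, A, D}, leaving only C.
Round 2, table 4: round 2 has {C, B, F, A, D, E} and table 4 has {C, B, F, A, D}, leaving only G.
Round 6 already has {B, F, A, D} and table 4 already has {C, B, G, F, A, D}, so round 6, table 4 must be E.

E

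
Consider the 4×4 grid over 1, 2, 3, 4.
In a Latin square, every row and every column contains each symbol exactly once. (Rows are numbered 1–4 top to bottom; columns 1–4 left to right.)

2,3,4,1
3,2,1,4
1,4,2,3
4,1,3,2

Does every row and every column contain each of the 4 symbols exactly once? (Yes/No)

Each row is a permutation of the 4 symbols, and so is each column.

Yes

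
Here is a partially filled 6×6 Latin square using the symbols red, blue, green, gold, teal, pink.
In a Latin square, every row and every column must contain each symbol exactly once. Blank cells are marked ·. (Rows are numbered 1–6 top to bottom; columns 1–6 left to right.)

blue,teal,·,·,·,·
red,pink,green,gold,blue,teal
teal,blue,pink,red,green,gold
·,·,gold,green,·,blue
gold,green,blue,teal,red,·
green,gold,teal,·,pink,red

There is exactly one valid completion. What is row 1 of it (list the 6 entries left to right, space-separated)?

Row 1, column 3: row 1 has {blue, teal} and column 3 has {blue, green, gold, teal, pink}, leaving only red.
Row 1, column 4: row 1 has {red, blue, teal} and column 4 has {red, green, gold, teal}, leaving only pink.
Row 1, column 5: row 1 has {red, blue, teal, pink} and column 5 has {red, blue, green, pink}, leaving only gold.
Row 1, column 6: row 1 has {red, blue, gold, teal, pink} and column 6 has {red, blue, gold, teal}, leaving only green.
So row 1 reads: blue teal red pink gold green.

blue teal red pink gold green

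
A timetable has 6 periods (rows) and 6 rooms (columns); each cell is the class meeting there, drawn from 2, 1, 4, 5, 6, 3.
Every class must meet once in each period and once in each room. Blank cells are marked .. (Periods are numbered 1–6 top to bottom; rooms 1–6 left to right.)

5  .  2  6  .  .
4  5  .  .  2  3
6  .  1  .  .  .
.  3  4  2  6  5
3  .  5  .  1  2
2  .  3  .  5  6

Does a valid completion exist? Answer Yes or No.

Period 2, room 3: period 2 has {2, 4, 5, 3} and room 3 has {2, 1, 4, 5, 3}, so it must be 6.
Period 2, room 4: period 2 has {2, 4, 5, 6, 3} and room 4 has {2, 6}, so it must be 1.
Period 3, room 6: period 3 has {1, 6} and room 6 has {2, 5, 6, 3}, so it must be 4.
Period 1, room 6: period 1 has {2, 5, 6} and room 6 has {2, 4, 5, 6, 3}, so it must be 1.
Period 1, room 2: period 1 has {2, 1, 5, 6} and room 2 has {5, 3}, so it must be 4.
Period 1, room 5: period 1 has {2, 1, 4, 5, 6} and room 5 has {2, 1, 5, 6}, so it must be 3.
Now period 3, room 5: period 3 together with room 5 already contain {2, 1, 4, 5, 6, 3} — every symbol — so nothing can go there. The grid has no valid completion.

No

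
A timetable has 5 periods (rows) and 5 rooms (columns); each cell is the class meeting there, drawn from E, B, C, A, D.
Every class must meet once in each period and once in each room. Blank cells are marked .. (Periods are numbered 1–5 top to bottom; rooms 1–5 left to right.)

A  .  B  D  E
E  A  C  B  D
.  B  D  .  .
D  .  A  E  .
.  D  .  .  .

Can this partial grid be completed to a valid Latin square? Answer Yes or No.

No

Period 1, room 2: period 1 has {E, B, A, D} and room 2 has {B, A, D}, so it must be C.
Now period 4, room 2: period 4 together with room 2 already contain {E, B, C, A, D} — every symbol — so nothing can go there. The grid has no valid completion.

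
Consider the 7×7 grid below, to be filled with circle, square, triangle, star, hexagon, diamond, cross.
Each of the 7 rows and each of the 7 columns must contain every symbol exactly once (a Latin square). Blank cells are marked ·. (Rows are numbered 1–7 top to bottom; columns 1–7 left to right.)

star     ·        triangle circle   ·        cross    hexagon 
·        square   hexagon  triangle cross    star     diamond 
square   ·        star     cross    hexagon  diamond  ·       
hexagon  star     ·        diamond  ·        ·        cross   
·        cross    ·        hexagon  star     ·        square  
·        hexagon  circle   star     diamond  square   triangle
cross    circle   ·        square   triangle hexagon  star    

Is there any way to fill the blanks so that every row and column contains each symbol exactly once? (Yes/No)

Row 6, column 1: row 6 together with column 1 already contain {circle, square, triangle, star, hexagon, diamond, cross} — every symbol — so nothing can go there. The grid has no valid completion.

No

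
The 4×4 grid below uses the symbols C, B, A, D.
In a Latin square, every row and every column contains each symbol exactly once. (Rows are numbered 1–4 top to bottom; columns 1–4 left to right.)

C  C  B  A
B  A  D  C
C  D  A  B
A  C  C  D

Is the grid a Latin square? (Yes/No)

Row 4 contains C twice (at columns 2 and 3); row 1 is also not a permutation.

No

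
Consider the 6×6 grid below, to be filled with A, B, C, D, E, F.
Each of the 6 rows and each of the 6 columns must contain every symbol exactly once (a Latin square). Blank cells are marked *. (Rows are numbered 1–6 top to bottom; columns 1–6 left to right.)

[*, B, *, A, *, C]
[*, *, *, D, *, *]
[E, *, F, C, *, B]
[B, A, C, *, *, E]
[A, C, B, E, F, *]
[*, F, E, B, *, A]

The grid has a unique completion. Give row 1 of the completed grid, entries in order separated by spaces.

F B D A E C

Row 1, column 3: row 1 has {A, B, C} and column 3 has {B, C, E, F}, leaving only D.
Row 1, column 1: row 1 has {A, B, C, D} and column 1 has {A, B, E}, leaving only F.
Row 1, column 5: row 1 has {A, B, C, D, F} and column 5 has {F}, leaving only E.
So row 1 reads: F B D A E C.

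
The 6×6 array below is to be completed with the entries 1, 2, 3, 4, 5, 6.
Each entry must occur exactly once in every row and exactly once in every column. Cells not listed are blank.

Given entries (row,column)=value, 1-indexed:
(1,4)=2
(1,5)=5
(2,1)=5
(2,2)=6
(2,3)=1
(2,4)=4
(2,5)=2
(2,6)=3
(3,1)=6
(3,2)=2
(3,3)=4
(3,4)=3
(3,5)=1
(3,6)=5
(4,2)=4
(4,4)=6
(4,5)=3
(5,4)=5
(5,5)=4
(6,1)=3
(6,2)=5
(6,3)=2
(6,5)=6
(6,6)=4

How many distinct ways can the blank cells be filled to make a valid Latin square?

Row 1, column 1: eliminating its row and column leaves {1, 4}.
Row 1, column 2: eliminating its row and column leaves {1, 3}.
Row 1, column 3: eliminating its row and column leaves {3, 6}.
Row 1, column 6: eliminating its row and column leaves {1, 6}.
Row 4, column 1: eliminating its row and column leaves {1, 2}.
Row 4, column 3: eliminating its row and column leaves {5}.
Row 4, column 6: eliminating its row and column leaves {1, 2}.
Row 5, column 1: eliminating its row and column leaves {1, 2}.
Row 5, column 2: eliminating its row and column leaves {1, 3}.
Row 5, column 3: eliminating its row and column leaves {3, 6}.
Row 5, column 6: eliminating its row and column leaves {1, 2, 6}.
Row 6, column 4: eliminating its row and column leaves {1}.
Enumerating the assignments across these blanks that avoid any row or column repeat gives 3 completions.

3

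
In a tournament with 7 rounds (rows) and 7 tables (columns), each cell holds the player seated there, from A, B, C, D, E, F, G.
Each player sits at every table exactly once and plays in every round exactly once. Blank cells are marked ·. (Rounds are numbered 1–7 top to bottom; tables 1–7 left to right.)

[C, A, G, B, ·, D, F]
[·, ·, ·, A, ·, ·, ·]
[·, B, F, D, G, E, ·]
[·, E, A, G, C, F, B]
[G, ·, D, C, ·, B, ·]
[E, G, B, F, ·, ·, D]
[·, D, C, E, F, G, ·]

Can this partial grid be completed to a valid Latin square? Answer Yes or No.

Round 1, table 5: round 1 has {A, B, C, D, F, G} and table 5 has {C, F, G}, so it must be E.
Round 2, table 3: round 2 has {A} and table 3 has {A, B, C, D, F, G}, so it must be E.
Round 2, table 6: round 2 has {A, E} and table 6 has {B, D, E, F, G}, so it must be C.
Round 2, table 2: round 2 has {A, C, E} and table 2 has {A, B, D, E, G}, so it must be F.
Now round 5, table 2: round 5 together with table 2 already contain {A, B, C, D, E, F, G} — every symbol — so nothing can go there. The grid has no valid completion.

No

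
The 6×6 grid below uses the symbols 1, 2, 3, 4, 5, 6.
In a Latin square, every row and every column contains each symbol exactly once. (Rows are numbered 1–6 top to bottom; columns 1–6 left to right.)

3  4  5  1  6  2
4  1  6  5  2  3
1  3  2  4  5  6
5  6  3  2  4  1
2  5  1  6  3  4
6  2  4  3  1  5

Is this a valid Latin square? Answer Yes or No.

Yes

Each row is a permutation of the 6 symbols, and so is each column.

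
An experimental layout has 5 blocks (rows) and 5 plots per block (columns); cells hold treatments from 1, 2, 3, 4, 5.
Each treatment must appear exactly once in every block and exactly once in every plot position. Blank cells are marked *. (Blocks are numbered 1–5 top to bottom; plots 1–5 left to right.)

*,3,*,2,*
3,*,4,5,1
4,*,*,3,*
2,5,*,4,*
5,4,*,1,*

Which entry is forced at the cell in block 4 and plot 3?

1

Block 1, plot 1: block 1 has {2, 3} and plot 1 has {2, 3, 4, 5}, leaving only 1.
Block 1, plot 3: block 1 has {1, 2, 3} and plot 3 has {4}, leaving only 5.
Block 1, plot 5: block 1 has {1, 2, 3, 5} and plot 5 has {1}, leaving only 4.
Block 2, plot 2: block 2 has {1, 3, 4, 5} and plot 2 has {3, 4, 5}, leaving only 2.
Block 3, plot 2: block 3 has {3, 4} and plot 2 has {2, 3, 4, 5}, leaving only 1.
Block 3, plot 3: block 3 has {1, 3, 4} and plot 3 has {4, 5}, leaving only 2.
Block 3, plot 5: block 3 has {1, 2, 3, 4} and plot 5 has {1, 4}, leaving only 5.
Block 4, plot 5: block 4 has {2, 4, 5} and plot 5 has {1, 4, 5}, leaving only 3.
Block 4 already has {2, 3, 4, 5} and plot 3 already has {2, 4, 5}, so block 4, plot 3 must be 1.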